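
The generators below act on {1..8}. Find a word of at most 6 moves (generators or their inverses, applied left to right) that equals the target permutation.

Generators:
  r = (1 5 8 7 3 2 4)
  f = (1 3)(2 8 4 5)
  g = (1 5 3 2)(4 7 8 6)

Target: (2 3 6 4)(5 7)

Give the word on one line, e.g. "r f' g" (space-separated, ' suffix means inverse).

r f g' g' g'

  after r: (1 5 8 7 3 2 4)
  after f: (1 2 5 4 3 8 7)
  after g': (1 3 7 2)(4 5 6 8)
  after g': (1 5 8 6 7 3 4)
  after g': (2 3 6 4)(5 7)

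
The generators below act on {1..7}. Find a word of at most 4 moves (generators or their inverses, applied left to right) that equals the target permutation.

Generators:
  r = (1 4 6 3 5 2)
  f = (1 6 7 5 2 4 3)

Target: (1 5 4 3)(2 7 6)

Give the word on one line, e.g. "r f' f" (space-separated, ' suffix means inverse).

  after r': (1 2 5 3 6 4)
  after f': (1 5 4 3)(2 7 6)

r' f'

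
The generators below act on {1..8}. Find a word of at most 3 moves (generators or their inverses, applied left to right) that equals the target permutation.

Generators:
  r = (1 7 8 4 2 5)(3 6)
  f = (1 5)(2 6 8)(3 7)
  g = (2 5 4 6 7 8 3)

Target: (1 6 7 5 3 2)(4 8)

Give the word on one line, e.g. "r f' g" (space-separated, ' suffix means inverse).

  after g: (2 5 4 6 7 8 3)
  after r: (1 7 4 3 5 2)(6 8)
  after g': (1 6 7 5 3 2)(4 8)

g r g'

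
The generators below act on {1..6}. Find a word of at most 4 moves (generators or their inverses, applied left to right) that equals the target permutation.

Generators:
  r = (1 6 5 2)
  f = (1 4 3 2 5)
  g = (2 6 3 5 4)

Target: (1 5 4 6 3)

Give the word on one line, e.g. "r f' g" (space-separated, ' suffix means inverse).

r g' r'

  after r: (1 6 5 2)
  after g': (1 2)(3 6)(4 5)
  after r': (1 5 4 6 3)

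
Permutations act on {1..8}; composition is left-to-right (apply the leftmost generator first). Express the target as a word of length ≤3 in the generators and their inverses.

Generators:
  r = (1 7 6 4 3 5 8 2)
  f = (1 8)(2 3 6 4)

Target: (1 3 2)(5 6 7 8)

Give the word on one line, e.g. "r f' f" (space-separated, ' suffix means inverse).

r' f

  after r': (1 2 8 5 3 4 6 7)
  after f: (1 3 2)(5 6 7 8)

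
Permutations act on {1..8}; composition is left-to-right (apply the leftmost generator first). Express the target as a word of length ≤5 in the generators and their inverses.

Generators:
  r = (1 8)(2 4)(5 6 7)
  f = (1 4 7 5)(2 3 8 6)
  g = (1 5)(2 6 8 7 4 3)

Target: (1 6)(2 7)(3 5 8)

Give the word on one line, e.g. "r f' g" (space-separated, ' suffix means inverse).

f' r f' g'

  after f': (1 5 7 4)(2 6 8 3)
  after r: (1 6)(2 7)(3 4 8)
  after f': (1 8 2 4 3)(5 7 6)
  after g': (1 6)(2 7)(3 5 8)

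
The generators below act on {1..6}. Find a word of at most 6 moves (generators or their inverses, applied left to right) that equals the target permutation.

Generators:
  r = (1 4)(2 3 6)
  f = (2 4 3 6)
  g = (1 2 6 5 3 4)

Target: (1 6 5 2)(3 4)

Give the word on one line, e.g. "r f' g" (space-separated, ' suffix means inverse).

  after g: (1 2 6 5 3 4)
  after r': (1 6 5 2 3)
  after f': (1 3)(2 4)(5 6)
  after r: (1 6 5 2)(3 4)

g r' f' r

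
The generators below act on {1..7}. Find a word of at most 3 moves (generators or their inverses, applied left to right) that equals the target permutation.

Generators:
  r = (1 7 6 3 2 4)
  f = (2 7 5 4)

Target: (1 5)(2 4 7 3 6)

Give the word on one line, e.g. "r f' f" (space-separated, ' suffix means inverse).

  after f': (2 4 5 7)
  after r': (1 4 5)(3 6 7)
  after f': (1 5)(2 4 7 3 6)

f' r' f'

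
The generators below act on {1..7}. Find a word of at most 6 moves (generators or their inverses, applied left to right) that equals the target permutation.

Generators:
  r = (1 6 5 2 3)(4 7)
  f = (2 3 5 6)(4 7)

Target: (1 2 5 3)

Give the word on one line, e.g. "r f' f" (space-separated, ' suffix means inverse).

  after f': (2 6 5 3)(4 7)
  after f': (2 5)(3 6)
  after r': (1 3)(2 6)(4 7)
  after f': (1 2 5 3)

f' f' r' f'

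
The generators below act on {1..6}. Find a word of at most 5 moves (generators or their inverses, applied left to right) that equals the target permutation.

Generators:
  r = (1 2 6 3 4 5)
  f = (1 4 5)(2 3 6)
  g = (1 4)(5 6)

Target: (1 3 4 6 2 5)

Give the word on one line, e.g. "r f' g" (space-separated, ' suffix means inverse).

r' f r f' r

  after r': (1 5 4 3 6 2)
  after f: (2 4 6 3)
  after r: (1 2 5)(3 6 4)
  after f': (1 6)(2 4)
  after r: (1 3 4 6 2 5)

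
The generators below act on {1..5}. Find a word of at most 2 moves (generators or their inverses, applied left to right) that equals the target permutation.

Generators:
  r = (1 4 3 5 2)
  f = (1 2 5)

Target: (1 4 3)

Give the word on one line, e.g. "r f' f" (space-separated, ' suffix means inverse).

  after r: (1 4 3 5 2)
  after f: (1 4 3)

r f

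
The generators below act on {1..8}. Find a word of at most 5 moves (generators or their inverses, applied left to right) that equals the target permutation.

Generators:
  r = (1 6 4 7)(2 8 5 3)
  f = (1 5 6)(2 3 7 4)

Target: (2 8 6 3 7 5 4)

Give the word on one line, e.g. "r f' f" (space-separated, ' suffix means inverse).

  after r: (1 6 4 7)(2 8 5 3)
  after f': (1 5 2 8)(3 4)(6 7)
  after f': (2 8 6 3 7 5 4)

r f' f'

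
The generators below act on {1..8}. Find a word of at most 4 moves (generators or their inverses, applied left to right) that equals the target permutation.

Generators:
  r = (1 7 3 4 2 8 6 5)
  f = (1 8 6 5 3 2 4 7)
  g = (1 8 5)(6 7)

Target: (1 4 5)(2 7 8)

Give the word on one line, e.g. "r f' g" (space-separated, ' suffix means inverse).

g' r f' f'

  after g': (1 5 8)(6 7)
  after r: (2 8 7 5 6 3 4)
  after f': (1 7 6 5 8 4 3 2)
  after f': (1 4 5)(2 7 8)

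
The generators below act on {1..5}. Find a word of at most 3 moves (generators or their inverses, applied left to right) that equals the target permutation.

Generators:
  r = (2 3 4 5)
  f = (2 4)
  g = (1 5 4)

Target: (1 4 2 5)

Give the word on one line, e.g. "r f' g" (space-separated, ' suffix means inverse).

  after f': (2 4)
  after g': (1 4 2 5)

f' g'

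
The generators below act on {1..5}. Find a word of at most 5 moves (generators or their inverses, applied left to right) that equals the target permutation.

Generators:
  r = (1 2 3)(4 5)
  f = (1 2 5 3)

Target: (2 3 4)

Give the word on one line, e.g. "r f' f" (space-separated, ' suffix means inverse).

r f f r

  after r: (1 2 3)(4 5)
  after f: (1 5 4 3 2)
  after f: (1 3 5 4)
  after r: (2 3 4)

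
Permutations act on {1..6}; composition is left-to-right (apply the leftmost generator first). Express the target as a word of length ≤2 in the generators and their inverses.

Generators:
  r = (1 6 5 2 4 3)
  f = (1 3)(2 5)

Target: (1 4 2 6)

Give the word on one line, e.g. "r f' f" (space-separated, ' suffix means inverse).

  after f': (1 3)(2 5)
  after r': (1 4 2 6)

f' r'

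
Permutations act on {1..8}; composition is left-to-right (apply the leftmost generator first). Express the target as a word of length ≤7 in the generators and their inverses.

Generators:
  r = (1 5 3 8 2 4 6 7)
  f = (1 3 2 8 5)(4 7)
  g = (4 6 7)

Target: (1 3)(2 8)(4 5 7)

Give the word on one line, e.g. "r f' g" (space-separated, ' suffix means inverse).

  after g': (4 7 6)
  after f: (1 3 2 8 5)(6 7)
  after r': (1 5 7 4 2 3 8)
  after f: (3 5 4 8)
  after f: (1 3)(2 8)(4 5 7)

g' f r' f f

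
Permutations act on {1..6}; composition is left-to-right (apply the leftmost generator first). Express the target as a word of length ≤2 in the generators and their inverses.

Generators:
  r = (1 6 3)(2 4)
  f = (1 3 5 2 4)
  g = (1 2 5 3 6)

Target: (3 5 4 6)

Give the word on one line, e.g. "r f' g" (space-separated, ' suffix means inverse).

  after f: (1 3 5 2 4)
  after r: (3 5 4 6)

f r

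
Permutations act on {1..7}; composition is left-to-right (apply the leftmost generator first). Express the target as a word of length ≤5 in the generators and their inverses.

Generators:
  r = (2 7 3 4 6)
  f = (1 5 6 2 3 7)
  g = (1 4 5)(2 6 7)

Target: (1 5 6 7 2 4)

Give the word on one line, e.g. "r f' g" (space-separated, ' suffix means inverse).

r' r' f

  after r': (2 6 4 3 7)
  after r': (2 4 7 6 3)
  after f: (1 5 6 7 2 4)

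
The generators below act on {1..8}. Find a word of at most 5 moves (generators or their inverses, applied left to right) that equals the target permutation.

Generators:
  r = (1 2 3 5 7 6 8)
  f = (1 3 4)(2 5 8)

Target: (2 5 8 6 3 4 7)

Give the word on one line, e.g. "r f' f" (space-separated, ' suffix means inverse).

  after f': (1 4 3)(2 8 5)
  after r: (1 4 5 3 2)(6 8 7)
  after r: (1 4 7 8 6)
  after f': (1 3)(2 8 6 4 7 5)
  after f': (2 5 8 6 3 4 7)

f' r r f' f'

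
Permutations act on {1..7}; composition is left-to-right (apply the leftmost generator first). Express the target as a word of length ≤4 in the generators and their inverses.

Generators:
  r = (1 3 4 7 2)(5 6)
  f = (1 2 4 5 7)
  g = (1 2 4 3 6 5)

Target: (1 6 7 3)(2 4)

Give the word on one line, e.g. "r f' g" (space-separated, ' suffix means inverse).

  after r: (1 3 4 7 2)(5 6)
  after f: (1 3 5 6 7 4)
  after g: (1 6 7 3)(2 4)

r f g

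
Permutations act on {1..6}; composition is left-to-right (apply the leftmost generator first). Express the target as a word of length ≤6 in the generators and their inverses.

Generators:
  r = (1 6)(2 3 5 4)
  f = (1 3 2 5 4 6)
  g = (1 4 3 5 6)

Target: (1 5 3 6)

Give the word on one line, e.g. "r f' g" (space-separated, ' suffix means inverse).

r' g f g

  after r': (1 6)(2 4 5 3)
  after g: (2 3)(4 6)
  after f: (1 3 5 4)
  after g: (1 5 3 6)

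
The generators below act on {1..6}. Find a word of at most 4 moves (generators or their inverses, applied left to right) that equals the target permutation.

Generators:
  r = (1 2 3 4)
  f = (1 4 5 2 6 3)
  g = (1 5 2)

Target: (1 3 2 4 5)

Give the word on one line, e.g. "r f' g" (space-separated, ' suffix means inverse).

r r g'

  after r: (1 2 3 4)
  after r: (1 3)(2 4)
  after g': (1 3 2 4 5)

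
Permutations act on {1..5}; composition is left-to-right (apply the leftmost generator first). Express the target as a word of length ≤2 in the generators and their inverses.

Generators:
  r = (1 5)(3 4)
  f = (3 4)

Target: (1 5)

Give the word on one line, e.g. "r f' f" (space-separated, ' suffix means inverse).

f' r'

  after f': (3 4)
  after r': (1 5)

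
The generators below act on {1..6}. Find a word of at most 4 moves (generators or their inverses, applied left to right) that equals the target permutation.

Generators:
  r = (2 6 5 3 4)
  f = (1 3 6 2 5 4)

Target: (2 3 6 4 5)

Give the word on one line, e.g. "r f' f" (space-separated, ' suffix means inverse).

r' r'

  after r': (2 4 3 5 6)
  after r': (2 3 6 4 5)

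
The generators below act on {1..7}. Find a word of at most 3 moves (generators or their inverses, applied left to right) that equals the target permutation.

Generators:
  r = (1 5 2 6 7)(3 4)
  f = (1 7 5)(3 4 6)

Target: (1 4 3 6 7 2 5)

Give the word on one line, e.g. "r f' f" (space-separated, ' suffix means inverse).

r' r' f'

  after r': (1 7 6 2 5)(3 4)
  after r': (1 6 5 7 2)
  after f': (1 4 3 6 7 2 5)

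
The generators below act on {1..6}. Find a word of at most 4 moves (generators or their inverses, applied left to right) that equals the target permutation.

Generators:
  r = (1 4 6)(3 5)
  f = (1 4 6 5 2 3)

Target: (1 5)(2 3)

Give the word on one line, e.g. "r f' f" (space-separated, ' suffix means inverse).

  after r': (1 6 4)(3 5)
  after f: (1 5)(2 3)

r' f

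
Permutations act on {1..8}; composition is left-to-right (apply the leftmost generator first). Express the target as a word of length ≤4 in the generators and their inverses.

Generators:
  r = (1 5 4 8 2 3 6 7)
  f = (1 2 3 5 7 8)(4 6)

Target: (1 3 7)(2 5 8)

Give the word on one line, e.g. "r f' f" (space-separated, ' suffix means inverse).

  after f: (1 2 3 5 7 8)(4 6)
  after f: (1 3 7)(2 5 8)

f f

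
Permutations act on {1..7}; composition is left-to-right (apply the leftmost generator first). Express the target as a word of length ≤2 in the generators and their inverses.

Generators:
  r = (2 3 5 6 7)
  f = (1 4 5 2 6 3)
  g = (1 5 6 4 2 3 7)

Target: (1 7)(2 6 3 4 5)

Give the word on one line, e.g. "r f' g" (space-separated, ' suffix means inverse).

  after f': (1 3 6 2 5 4)
  after g: (1 7)(2 6 3 4 5)

f' g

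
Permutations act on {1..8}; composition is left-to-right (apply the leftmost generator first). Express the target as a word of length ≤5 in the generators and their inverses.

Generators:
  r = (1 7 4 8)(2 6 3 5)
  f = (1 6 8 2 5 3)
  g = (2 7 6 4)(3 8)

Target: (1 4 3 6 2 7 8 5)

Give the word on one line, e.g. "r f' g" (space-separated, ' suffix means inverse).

r f' r

  after r: (1 7 4 8)(2 6 3 5)
  after f': (1 7 4 6 5 8 3 2)
  after r: (1 4 3 6 2 7 8 5)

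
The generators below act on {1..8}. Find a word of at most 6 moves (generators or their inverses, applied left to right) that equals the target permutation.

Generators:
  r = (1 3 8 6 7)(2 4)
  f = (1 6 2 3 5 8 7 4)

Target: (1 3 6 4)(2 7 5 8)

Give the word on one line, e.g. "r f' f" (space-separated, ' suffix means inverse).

r' r' f' r

  after r': (1 7 6 8 3)(2 4)
  after r': (1 6 3 7 8)
  after f': (2 6)(3 8 4 7 5)
  after r: (1 3 6 4)(2 7 5 8)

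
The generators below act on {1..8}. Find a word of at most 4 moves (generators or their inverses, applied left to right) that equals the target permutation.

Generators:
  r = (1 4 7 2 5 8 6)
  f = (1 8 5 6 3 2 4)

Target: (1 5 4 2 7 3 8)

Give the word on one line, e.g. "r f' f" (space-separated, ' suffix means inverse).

f r f'

  after f: (1 8 5 6 3 2 4)
  after r: (1 6 3 5)(2 7)
  after f': (1 5 4 2 7 3 8)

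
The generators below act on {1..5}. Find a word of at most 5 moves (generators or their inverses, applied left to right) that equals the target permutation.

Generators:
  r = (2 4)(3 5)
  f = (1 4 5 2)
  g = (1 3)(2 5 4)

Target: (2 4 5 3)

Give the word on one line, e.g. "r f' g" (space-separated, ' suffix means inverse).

  after f': (1 2 5 4)
  after r': (1 4)(2 3 5)
  after f: (1 5)(2 3)
  after r: (1 3 4 2 5)
  after g: (2 4 5 3)

f' r' f r g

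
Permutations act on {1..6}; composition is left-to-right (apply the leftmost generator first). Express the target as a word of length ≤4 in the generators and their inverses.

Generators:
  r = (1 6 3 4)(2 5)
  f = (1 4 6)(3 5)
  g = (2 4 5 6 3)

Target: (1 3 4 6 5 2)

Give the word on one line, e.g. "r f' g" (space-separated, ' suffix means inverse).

  after f': (1 6 4)(3 5)
  after g: (1 3 6 5 2 4)
  after f: (1 5 2 6 3)
  after f: (1 3 4 6 5 2)

f' g f f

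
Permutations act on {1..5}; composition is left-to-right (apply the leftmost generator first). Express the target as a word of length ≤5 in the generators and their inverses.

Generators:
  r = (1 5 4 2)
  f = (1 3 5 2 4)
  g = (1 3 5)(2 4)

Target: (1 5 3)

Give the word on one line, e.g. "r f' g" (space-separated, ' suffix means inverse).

  after g: (1 3 5)(2 4)
  after r: (1 3 4)
  after g': (2 4 5 3)
  after r: (1 5 3)

g r g' r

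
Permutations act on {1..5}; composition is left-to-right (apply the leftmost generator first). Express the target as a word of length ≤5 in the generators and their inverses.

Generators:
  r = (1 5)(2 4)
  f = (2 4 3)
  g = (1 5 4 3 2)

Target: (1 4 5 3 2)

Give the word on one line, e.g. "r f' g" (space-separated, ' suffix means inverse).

f' g r' r' g

  after f': (2 3 4)
  after g: (1 5 4)
  after r': (2 4 5)
  after r': (1 5 4)
  after g: (1 4 5 3 2)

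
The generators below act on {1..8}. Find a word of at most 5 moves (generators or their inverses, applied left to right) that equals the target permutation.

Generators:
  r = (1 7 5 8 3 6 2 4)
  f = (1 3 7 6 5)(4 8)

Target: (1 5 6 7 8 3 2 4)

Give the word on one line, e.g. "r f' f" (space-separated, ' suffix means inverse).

  after f: (1 3 7 6 5)(4 8)
  after f: (1 7 5 3 6)
  after r: (1 5 6 7 8 3 2 4)

f f r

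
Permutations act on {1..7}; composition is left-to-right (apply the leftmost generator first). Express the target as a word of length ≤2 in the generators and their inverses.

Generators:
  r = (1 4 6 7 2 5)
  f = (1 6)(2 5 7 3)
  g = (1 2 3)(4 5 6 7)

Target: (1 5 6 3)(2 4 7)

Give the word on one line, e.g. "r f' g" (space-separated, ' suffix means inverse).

  after f: (1 6)(2 5 7 3)
  after g': (1 5 6 3)(2 4 7)

f g'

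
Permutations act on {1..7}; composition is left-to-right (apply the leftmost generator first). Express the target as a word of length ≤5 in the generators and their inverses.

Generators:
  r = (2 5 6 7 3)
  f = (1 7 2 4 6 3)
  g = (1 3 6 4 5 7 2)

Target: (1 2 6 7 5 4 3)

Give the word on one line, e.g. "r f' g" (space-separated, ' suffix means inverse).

  after f: (1 7 2 4 6 3)
  after g': (1 5 4 3 2 6)
  after g': (1 4)(2 3 7 5 6)
  after f': (1 2 6 7 5 4 3)

f g' g' f'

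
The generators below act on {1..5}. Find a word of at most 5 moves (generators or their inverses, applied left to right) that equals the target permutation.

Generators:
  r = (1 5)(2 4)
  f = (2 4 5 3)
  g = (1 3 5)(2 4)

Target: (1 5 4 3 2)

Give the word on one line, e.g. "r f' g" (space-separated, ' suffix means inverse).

f f r

  after f: (2 4 5 3)
  after f: (2 5)(3 4)
  after r: (1 5 4 3 2)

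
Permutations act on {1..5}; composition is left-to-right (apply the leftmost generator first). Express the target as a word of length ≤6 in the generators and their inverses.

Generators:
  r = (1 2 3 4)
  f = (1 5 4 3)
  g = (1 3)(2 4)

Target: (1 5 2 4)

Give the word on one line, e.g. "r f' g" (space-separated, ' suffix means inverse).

g r' g' f' r

  after g: (1 3)(2 4)
  after r': (1 2 3 4)
  after g': (1 4 3 2)
  after f': (1 5)(2 3)
  after r: (1 5 2 4)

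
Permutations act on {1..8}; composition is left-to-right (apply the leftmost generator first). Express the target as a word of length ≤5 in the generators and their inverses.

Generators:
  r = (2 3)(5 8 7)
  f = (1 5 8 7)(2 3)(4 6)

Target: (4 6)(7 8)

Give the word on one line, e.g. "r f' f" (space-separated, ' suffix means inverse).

f r f' f'

  after f: (1 5 8 7)(2 3)(4 6)
  after r: (1 8 5 7)(4 6)
  after f': (1 5 8)(2 3)
  after f': (4 6)(7 8)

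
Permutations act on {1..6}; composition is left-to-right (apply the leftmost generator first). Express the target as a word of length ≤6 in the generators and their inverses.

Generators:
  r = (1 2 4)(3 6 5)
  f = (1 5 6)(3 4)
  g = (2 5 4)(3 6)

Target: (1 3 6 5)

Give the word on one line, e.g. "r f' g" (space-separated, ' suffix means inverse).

r' f' r' f g

  after r': (1 4 2)(3 5 6)
  after f': (1 3)(2 6 4)
  after r': (1 5 6 2 3 4)
  after f: (1 6 2 4 5)
  after g: (1 3 6 5)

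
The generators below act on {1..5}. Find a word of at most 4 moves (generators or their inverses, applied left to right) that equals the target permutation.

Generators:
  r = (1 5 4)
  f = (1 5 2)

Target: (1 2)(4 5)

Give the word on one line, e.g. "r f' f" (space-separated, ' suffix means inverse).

  after f': (1 2 5)
  after r': (1 2)(4 5)

f' r'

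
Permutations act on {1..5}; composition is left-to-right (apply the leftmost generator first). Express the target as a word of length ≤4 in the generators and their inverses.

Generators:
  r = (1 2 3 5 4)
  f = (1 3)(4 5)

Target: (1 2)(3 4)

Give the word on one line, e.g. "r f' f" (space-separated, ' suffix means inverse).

r f'

  after r: (1 2 3 5 4)
  after f': (1 2)(3 4)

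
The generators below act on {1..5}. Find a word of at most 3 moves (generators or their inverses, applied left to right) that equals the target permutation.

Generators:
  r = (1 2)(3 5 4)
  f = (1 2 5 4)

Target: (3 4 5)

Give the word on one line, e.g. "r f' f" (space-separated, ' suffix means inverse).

  after r: (1 2)(3 5 4)
  after r: (3 4 5)

r r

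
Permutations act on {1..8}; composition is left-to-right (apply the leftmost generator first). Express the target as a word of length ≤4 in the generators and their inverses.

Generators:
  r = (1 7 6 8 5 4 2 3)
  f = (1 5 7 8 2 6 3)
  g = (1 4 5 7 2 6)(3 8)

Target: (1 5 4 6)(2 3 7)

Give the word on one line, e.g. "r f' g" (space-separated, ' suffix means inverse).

  after g: (1 4 5 7 2 6)(3 8)
  after f: (1 4 7 6 5 8)(2 3)
  after f: (1 4 8 5 2)(3 6 7)
  after r': (1 5 4 6)(2 3 7)

g f f r'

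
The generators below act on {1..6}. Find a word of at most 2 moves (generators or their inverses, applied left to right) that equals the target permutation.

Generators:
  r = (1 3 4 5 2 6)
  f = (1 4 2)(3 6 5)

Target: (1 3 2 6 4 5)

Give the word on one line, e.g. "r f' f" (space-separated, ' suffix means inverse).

  after r': (1 6 2 5 4 3)
  after f': (1 3 2 6 4 5)

r' f'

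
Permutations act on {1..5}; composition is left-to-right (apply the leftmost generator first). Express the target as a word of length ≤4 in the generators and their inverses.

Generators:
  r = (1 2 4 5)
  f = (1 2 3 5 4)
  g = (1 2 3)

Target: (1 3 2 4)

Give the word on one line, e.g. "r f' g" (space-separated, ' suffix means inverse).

f f r'

  after f: (1 2 3 5 4)
  after f: (1 3 4 2 5)
  after r': (1 3 2 4)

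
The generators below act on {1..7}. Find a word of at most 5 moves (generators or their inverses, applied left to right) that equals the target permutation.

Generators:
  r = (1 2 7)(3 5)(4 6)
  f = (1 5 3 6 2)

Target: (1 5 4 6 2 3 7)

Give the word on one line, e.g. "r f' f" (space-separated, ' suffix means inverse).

f f r

  after f: (1 5 3 6 2)
  after f: (1 3 2 5 6)
  after r: (1 5 4 6 2 3 7)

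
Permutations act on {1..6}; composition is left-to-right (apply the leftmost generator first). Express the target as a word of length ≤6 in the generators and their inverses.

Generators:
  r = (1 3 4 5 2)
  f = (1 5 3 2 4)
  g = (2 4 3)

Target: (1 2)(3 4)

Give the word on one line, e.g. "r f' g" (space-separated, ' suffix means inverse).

f' g' f g g

  after f': (1 4 2 3 5)
  after g': (1 2 4 3 5)
  after f: (1 4 2)
  after g: (1 3 2)
  after g: (1 2)(3 4)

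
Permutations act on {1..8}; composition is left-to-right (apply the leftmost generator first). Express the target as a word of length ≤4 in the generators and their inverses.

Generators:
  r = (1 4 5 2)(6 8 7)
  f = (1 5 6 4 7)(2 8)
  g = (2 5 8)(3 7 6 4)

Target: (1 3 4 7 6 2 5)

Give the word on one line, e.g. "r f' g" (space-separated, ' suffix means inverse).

f' g'

  after f': (1 7 4 6 5)(2 8)
  after g': (1 3 4 7 6 2 5)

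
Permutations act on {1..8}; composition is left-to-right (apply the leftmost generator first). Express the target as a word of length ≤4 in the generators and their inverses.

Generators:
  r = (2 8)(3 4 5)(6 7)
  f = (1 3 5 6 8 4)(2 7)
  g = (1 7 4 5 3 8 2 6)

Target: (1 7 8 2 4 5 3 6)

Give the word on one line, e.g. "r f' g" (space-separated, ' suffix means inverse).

r g' r

  after r: (2 8)(3 4 5)(6 7)
  after g': (1 6)(2 3 7)
  after r: (1 7 8 2 4 5 3 6)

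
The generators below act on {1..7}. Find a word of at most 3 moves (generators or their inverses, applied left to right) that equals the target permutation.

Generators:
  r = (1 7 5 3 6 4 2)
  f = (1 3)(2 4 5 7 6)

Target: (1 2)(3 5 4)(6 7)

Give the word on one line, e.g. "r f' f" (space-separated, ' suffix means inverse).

  after f': (1 3)(2 6 7 5 4)
  after f': (2 7 4 6 5)
  after r': (1 2)(3 5 4)(6 7)

f' f' r'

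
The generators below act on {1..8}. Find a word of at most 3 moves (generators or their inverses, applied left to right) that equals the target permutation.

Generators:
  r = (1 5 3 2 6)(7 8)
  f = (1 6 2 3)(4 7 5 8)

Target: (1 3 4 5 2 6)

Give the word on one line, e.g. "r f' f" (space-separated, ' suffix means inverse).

r' f' f'

  after r': (1 6 2 3 5)(7 8)
  after f': (3 7 5)(4 8)
  after f': (1 3 4 5 2 6)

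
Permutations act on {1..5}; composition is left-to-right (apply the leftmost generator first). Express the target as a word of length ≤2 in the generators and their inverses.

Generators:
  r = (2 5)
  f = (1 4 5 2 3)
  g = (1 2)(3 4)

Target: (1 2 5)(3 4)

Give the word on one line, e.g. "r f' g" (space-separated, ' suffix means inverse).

r g

  after r: (2 5)
  after g: (1 2 5)(3 4)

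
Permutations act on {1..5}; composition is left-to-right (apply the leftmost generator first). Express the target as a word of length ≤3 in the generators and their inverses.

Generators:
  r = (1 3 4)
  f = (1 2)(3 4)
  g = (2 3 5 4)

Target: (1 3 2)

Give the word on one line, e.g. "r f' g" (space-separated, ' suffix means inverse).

  after r: (1 3 4)
  after r: (1 4 3)
  after f: (1 3 2)

r r f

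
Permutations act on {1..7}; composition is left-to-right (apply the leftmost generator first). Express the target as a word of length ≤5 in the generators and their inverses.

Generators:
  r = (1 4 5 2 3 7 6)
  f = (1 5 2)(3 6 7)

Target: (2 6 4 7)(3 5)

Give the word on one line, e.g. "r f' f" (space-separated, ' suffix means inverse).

f' r' r' r'

  after f': (1 2 5)(3 7 6)
  after r': (1 5 6 2 4)
  after r': (1 4 6 5 7 3 2)
  after r': (2 6 4 7)(3 5)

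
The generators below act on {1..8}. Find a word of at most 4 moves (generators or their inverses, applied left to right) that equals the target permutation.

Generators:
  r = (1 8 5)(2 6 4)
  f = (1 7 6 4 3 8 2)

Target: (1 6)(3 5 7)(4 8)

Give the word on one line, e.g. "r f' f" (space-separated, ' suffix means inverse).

  after f: (1 7 6 4 3 8 2)
  after r: (1 7 4 3 5)(2 8 6)
  after f: (1 6)(3 5 7)(4 8)

f r f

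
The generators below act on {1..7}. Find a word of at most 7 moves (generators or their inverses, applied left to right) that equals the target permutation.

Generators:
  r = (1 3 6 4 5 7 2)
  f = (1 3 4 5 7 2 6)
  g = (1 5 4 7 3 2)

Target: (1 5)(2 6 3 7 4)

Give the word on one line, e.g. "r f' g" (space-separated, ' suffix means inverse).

f' r g' f r'

  after f': (1 6 2 7 5 4 3)
  after r: (1 4 6)
  after g': (1 5)(2 3 7 4 6)
  after f: (1 7 5 3 2 4)
  after r': (1 5)(2 6 3 7 4)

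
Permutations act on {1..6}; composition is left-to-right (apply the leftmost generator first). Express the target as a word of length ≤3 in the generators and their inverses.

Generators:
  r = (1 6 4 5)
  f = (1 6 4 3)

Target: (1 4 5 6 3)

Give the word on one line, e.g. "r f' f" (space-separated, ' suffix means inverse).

r f

  after r: (1 6 4 5)
  after f: (1 4 5 6 3)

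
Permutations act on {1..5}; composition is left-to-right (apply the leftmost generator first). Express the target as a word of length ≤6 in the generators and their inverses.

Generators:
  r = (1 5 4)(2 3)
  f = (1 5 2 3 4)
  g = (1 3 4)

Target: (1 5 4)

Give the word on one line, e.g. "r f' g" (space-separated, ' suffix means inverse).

f f g' f'

  after f: (1 5 2 3 4)
  after f: (1 2 4 5 3)
  after g': (1 2 3 4 5)
  after f': (1 5 4)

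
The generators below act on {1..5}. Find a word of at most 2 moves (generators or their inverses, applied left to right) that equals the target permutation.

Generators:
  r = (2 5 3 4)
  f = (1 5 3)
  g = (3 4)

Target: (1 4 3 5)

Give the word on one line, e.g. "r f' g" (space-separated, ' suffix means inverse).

f' g'

  after f': (1 3 5)
  after g': (1 4 3 5)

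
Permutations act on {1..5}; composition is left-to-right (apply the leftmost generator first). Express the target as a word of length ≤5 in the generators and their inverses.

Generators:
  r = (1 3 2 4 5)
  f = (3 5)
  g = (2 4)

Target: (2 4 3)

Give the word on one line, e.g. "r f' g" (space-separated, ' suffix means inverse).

  after f': (3 5)
  after r': (1 5)(2 3 4)
  after f: (1 3 4 2 5)
  after r': (2 4 3)

f' r' f r'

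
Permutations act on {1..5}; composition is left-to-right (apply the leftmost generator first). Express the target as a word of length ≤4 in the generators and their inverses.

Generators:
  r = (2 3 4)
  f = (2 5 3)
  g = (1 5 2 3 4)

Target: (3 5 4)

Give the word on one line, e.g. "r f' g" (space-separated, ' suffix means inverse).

f f r'

  after f: (2 5 3)
  after f: (2 3 5)
  after r': (3 5 4)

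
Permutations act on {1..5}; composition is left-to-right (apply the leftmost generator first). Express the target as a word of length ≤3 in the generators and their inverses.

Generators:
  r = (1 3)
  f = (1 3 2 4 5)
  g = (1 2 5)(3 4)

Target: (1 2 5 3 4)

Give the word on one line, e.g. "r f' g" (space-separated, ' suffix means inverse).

  after g: (1 2 5)(3 4)
  after r: (1 2 5 3 4)

g r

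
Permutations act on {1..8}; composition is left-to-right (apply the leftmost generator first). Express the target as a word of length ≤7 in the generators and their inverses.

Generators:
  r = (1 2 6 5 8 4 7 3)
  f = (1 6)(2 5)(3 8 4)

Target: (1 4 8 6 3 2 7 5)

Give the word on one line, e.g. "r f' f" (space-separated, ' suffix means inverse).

f' f' r' r' r'

  after f': (1 6)(2 5)(3 4 8)
  after f': (3 8 4)
  after r': (1 3 5 6 2)(4 7)
  after r': (1 7 8 5 2 3 6)
  after r': (1 4 8 6 3 2 7 5)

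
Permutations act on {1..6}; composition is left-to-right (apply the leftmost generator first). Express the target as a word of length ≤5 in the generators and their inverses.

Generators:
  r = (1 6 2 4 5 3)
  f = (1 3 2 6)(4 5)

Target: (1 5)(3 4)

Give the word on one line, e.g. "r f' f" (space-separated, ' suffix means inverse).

r' r' f f

  after r': (1 3 5 4 2 6)
  after r': (1 5 2)(3 4 6)
  after f: (1 4)(2 3 5 6)
  after f: (1 5)(3 4)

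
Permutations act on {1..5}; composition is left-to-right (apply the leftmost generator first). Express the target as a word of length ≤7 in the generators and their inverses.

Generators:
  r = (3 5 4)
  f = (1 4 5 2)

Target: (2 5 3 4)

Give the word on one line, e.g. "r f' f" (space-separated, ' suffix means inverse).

r f r' f f

  after r: (3 5 4)
  after f: (1 4 3 2)
  after r': (1 5 3 2)
  after f: (1 2 4 5 3)
  after f: (2 5 3 4)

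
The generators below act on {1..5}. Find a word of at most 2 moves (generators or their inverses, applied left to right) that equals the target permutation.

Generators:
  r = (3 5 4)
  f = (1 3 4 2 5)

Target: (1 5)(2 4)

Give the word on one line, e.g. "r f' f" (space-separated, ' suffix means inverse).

  after f: (1 3 4 2 5)
  after r: (1 5)(2 4)

f r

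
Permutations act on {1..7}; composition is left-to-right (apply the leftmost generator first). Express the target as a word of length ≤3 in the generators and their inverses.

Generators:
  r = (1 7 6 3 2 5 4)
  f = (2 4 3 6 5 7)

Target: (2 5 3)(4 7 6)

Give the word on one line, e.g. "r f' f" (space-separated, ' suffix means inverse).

f' f'

  after f': (2 7 5 6 3 4)
  after f': (2 5 3)(4 7 6)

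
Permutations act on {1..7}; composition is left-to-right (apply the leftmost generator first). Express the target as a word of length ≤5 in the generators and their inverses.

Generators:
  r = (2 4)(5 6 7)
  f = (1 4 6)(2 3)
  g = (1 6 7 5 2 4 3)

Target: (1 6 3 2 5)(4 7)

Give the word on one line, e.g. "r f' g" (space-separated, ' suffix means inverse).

g' f g' f r

  after g': (1 3 4 2 5 7 6)
  after f: (1 2 5 7)(3 6 4)
  after g': (1 5 6 2 7 3)
  after f: (1 5)(2 7)(3 4 6)
  after r: (1 6 3 2 5)(4 7)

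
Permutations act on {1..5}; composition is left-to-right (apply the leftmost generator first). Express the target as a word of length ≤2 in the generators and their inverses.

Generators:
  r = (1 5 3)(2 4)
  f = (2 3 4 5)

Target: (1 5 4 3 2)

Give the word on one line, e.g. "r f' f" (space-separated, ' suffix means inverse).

  after f: (2 3 4 5)
  after r: (1 5 4 3 2)

f r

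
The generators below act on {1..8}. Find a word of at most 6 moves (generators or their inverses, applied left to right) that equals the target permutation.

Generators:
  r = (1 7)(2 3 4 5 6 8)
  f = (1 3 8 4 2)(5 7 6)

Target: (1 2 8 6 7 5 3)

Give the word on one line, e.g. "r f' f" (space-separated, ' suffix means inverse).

  after r: (1 7)(2 3 4 5 6 8)
  after r: (2 4 6)(3 5 8)
  after f: (1 3 7 6)(4 5)
  after r': (1 2 8 6 7 5 3)

r r f r'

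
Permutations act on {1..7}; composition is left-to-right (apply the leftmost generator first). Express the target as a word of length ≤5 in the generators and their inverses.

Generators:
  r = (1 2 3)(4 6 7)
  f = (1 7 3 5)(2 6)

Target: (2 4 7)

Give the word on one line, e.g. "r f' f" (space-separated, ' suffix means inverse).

  after r': (1 3 2)(4 7 6)
  after r': (1 2 3)(4 6 7)
  after f': (1 6)(2 7 4)(3 5)
  after r: (1 7 6 2 4 3 5)
  after f': (2 4 7)

r' r' f' r f'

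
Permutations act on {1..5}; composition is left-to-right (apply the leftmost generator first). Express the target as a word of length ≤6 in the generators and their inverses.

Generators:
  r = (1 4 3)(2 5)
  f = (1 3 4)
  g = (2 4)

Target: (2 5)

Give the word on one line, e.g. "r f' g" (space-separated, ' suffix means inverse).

f' f' r g' g'

  after f': (1 4 3)
  after f': (1 3 4)
  after r: (2 5)
  after g': (2 5 4)
  after g': (2 5)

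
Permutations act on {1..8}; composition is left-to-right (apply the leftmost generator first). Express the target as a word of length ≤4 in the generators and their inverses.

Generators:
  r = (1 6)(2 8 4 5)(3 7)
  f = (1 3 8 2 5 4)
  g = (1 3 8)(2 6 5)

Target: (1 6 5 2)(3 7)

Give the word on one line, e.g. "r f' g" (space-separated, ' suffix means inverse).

  after g: (1 3 8)(2 6 5)
  after f': (2 6)(4 5 8)
  after r': (1 6 5 2)(3 7)

g f' r'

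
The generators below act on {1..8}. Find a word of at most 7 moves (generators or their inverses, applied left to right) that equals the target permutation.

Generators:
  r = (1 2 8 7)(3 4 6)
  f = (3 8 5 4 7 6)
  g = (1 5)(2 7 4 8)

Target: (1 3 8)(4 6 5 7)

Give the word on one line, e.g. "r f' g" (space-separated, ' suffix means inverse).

  after r: (1 2 8 7)(3 4 6)
  after r: (1 8)(2 7)(3 6 4)
  after f': (1 3 7 2 4 6 5 8)
  after g': (1 3 2 7 8 5 4 6)
  after g': (1 3 8)(4 6 5 7)

r r f' g' g'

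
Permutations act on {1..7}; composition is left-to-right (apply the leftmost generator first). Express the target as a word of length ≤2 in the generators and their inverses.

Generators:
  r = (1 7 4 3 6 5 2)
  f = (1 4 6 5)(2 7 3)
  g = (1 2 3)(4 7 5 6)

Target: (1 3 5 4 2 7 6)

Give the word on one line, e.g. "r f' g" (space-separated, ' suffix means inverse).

g f'

  after g: (1 2 3)(4 7 5 6)
  after f': (1 3 5 4 2 7 6)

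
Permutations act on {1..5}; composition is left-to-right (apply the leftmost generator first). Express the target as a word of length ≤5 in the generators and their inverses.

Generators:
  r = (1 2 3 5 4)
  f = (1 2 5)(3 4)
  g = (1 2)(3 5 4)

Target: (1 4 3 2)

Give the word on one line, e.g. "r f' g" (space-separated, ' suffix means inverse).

g f g

  after g: (1 2)(3 5 4)
  after f: (1 5 3)
  after g: (1 4 3 2)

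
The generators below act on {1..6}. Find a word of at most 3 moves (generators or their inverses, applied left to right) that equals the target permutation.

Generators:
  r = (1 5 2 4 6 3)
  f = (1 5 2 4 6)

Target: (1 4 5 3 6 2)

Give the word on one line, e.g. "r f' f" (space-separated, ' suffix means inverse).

  after f': (1 6 4 2 5)
  after r': (1 4 5 3 6 2)

f' r'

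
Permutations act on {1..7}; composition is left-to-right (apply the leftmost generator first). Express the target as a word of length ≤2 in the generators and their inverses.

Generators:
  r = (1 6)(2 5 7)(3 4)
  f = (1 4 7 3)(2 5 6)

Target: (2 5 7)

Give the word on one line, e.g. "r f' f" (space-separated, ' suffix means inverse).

  after r': (1 6)(2 7 5)(3 4)
  after r': (2 5 7)

r' r'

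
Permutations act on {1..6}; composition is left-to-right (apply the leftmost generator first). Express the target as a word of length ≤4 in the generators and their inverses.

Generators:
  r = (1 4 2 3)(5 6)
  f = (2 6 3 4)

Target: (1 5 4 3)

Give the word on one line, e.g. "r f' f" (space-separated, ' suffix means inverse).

  after r': (1 3 2 4)(5 6)
  after f': (1 6 5 2 3 4)
  after r': (1 5 4 3)

r' f' r'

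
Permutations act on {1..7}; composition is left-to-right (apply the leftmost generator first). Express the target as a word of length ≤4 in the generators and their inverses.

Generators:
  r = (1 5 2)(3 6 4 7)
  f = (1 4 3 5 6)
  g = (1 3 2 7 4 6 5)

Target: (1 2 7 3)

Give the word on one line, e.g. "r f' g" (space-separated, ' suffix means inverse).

g r' g' f

  after g: (1 3 2 7 4 6 5)
  after r': (1 7 6)(2 4 3 5)
  after g': (1 2 7 4)(3 6 5)
  after f: (1 2 7 3)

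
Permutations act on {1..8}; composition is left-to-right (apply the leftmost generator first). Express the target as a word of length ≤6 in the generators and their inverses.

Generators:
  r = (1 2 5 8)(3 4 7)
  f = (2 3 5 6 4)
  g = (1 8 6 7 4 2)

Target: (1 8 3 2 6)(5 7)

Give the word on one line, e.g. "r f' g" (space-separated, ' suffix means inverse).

f' g' r r f'

  after f': (2 4 6 5 3)
  after g': (1 2 7 6 5 3 4 8)
  after r: (1 5 4)(2 3 7 6 8)
  after r: (1 8 5 7 6)(2 4)
  after f': (1 8 3 2 6)(5 7)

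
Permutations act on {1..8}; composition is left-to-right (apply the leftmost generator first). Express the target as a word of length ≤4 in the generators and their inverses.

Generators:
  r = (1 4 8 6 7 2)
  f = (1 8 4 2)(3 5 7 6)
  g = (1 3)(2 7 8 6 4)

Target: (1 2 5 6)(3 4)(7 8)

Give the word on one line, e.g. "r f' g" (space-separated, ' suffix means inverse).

r g f r'

  after r: (1 4 8 6 7 2)
  after g: (1 2 3)(4 6 8)
  after f: (2 5 7 6 4 3 8)
  after r': (1 2 5 6)(3 4)(7 8)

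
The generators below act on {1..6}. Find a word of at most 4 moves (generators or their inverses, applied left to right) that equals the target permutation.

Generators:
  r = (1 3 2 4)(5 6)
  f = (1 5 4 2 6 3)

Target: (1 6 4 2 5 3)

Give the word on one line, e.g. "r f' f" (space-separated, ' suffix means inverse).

r' f' r'

  after r': (1 4 2 3)(5 6)
  after f': (1 5 2 6)
  after r': (1 6 4 2 5 3)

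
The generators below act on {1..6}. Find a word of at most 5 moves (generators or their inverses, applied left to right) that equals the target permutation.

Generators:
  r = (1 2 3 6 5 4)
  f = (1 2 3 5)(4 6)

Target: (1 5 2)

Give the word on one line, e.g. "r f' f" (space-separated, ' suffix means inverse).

  after r: (1 2 3 6 5 4)
  after f': (3 4 5 6)
  after r: (1 2 3)
  after f: (1 3 2 5)(4 6)
  after f: (1 5 2)

r f' r f f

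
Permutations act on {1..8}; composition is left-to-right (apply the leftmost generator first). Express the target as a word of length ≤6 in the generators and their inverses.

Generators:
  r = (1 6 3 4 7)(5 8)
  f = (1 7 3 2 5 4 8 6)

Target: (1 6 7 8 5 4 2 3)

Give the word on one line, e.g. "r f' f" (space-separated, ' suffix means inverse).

  after f': (1 6 8 4 5 2 3 7)
  after r': (2 6 5)(3 4 8)
  after r': (1 7 4 5 2)(6 8)
  after f': (2 6 4)(3 7 5)
  after r: (1 6 7 8 5 4 2 3)

f' r' r' f' r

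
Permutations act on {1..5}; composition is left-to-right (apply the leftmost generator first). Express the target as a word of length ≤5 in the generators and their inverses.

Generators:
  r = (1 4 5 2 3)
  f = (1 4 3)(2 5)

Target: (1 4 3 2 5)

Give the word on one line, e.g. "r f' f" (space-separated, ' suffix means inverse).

  after f': (1 3 4)(2 5)
  after r: (3 5)
  after f: (1 4 3 2 5)

f' r f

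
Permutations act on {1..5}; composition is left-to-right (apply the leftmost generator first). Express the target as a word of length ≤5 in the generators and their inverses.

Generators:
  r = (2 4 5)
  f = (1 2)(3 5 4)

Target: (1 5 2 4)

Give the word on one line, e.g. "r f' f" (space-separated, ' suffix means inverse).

f f r f' r'

  after f: (1 2)(3 5 4)
  after f: (3 4 5)
  after r: (2 4)(3 5)
  after f': (1 2 5 4)
  after r': (1 5 2 4)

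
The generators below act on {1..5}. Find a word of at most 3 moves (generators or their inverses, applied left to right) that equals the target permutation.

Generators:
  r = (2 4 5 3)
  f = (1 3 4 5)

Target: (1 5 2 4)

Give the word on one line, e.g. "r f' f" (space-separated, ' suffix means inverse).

r' r' f'

  after r': (2 3 5 4)
  after r': (2 5)(3 4)
  after f': (1 5 2 4)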